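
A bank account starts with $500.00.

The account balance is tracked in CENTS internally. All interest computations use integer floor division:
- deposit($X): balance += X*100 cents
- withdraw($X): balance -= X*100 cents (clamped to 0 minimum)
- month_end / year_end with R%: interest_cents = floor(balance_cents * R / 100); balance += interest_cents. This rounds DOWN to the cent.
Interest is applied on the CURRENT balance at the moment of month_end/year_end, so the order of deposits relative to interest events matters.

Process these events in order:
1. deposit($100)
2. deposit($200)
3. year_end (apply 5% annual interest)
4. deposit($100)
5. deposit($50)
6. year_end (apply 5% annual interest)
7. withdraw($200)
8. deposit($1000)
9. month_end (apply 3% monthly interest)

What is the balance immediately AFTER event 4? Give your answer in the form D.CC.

Answer: 940.00

Derivation:
After 1 (deposit($100)): balance=$600.00 total_interest=$0.00
After 2 (deposit($200)): balance=$800.00 total_interest=$0.00
After 3 (year_end (apply 5% annual interest)): balance=$840.00 total_interest=$40.00
After 4 (deposit($100)): balance=$940.00 total_interest=$40.00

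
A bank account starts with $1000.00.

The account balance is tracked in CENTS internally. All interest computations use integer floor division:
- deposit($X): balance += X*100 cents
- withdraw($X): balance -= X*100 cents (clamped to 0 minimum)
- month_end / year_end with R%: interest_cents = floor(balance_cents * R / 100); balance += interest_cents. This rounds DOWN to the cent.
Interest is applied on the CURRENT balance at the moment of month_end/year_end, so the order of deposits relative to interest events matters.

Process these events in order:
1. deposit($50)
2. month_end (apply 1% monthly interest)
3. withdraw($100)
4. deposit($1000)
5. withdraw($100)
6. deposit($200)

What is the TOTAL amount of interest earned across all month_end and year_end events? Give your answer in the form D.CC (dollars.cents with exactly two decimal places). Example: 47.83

Answer: 10.50

Derivation:
After 1 (deposit($50)): balance=$1050.00 total_interest=$0.00
After 2 (month_end (apply 1% monthly interest)): balance=$1060.50 total_interest=$10.50
After 3 (withdraw($100)): balance=$960.50 total_interest=$10.50
After 4 (deposit($1000)): balance=$1960.50 total_interest=$10.50
After 5 (withdraw($100)): balance=$1860.50 total_interest=$10.50
After 6 (deposit($200)): balance=$2060.50 total_interest=$10.50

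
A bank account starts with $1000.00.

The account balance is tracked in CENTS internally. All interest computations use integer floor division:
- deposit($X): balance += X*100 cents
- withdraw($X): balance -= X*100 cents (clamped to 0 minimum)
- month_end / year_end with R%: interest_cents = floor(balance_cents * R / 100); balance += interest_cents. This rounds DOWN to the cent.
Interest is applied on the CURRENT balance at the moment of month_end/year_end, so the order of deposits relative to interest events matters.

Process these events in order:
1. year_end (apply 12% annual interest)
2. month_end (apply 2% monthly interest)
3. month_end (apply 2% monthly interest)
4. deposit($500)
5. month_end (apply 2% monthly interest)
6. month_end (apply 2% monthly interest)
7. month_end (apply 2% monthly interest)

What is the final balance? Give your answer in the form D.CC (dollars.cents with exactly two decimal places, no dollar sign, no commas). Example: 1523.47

Answer: 1767.16

Derivation:
After 1 (year_end (apply 12% annual interest)): balance=$1120.00 total_interest=$120.00
After 2 (month_end (apply 2% monthly interest)): balance=$1142.40 total_interest=$142.40
After 3 (month_end (apply 2% monthly interest)): balance=$1165.24 total_interest=$165.24
After 4 (deposit($500)): balance=$1665.24 total_interest=$165.24
After 5 (month_end (apply 2% monthly interest)): balance=$1698.54 total_interest=$198.54
After 6 (month_end (apply 2% monthly interest)): balance=$1732.51 total_interest=$232.51
After 7 (month_end (apply 2% monthly interest)): balance=$1767.16 total_interest=$267.16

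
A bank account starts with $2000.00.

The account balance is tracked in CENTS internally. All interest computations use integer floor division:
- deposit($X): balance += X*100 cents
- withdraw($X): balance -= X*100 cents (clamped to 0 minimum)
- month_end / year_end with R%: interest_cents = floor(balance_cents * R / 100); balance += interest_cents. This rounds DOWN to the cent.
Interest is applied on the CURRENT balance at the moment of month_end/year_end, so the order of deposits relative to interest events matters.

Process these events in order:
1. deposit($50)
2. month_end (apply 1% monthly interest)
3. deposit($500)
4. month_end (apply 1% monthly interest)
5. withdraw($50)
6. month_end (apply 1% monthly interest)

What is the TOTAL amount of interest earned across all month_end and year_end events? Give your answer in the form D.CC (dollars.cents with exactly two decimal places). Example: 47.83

After 1 (deposit($50)): balance=$2050.00 total_interest=$0.00
After 2 (month_end (apply 1% monthly interest)): balance=$2070.50 total_interest=$20.50
After 3 (deposit($500)): balance=$2570.50 total_interest=$20.50
After 4 (month_end (apply 1% monthly interest)): balance=$2596.20 total_interest=$46.20
After 5 (withdraw($50)): balance=$2546.20 total_interest=$46.20
After 6 (month_end (apply 1% monthly interest)): balance=$2571.66 total_interest=$71.66

Answer: 71.66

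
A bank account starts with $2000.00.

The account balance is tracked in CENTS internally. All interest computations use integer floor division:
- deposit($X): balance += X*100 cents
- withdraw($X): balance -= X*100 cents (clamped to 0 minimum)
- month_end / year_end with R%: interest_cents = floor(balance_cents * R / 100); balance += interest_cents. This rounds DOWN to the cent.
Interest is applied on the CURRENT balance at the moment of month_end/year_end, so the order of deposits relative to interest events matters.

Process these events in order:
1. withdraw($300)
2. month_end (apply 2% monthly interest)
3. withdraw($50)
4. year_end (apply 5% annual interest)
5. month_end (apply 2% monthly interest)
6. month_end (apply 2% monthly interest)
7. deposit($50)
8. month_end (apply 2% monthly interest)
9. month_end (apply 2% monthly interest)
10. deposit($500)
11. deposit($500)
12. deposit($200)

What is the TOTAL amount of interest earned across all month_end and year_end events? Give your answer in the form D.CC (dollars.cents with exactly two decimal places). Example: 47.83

Answer: 265.96

Derivation:
After 1 (withdraw($300)): balance=$1700.00 total_interest=$0.00
After 2 (month_end (apply 2% monthly interest)): balance=$1734.00 total_interest=$34.00
After 3 (withdraw($50)): balance=$1684.00 total_interest=$34.00
After 4 (year_end (apply 5% annual interest)): balance=$1768.20 total_interest=$118.20
After 5 (month_end (apply 2% monthly interest)): balance=$1803.56 total_interest=$153.56
After 6 (month_end (apply 2% monthly interest)): balance=$1839.63 total_interest=$189.63
After 7 (deposit($50)): balance=$1889.63 total_interest=$189.63
After 8 (month_end (apply 2% monthly interest)): balance=$1927.42 total_interest=$227.42
After 9 (month_end (apply 2% monthly interest)): balance=$1965.96 total_interest=$265.96
After 10 (deposit($500)): balance=$2465.96 total_interest=$265.96
After 11 (deposit($500)): balance=$2965.96 total_interest=$265.96
After 12 (deposit($200)): balance=$3165.96 total_interest=$265.96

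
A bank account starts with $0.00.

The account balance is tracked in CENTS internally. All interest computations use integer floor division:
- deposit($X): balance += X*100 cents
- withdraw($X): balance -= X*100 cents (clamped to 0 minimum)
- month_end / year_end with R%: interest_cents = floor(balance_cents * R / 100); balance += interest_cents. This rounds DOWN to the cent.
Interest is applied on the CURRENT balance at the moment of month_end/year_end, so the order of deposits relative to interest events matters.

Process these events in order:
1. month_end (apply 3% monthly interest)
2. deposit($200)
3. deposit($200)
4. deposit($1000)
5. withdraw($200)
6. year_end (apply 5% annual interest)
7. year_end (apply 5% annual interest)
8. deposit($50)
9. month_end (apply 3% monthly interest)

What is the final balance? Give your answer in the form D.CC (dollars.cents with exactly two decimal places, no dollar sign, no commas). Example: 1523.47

Answer: 1414.19

Derivation:
After 1 (month_end (apply 3% monthly interest)): balance=$0.00 total_interest=$0.00
After 2 (deposit($200)): balance=$200.00 total_interest=$0.00
After 3 (deposit($200)): balance=$400.00 total_interest=$0.00
After 4 (deposit($1000)): balance=$1400.00 total_interest=$0.00
After 5 (withdraw($200)): balance=$1200.00 total_interest=$0.00
After 6 (year_end (apply 5% annual interest)): balance=$1260.00 total_interest=$60.00
After 7 (year_end (apply 5% annual interest)): balance=$1323.00 total_interest=$123.00
After 8 (deposit($50)): balance=$1373.00 total_interest=$123.00
After 9 (month_end (apply 3% monthly interest)): balance=$1414.19 total_interest=$164.19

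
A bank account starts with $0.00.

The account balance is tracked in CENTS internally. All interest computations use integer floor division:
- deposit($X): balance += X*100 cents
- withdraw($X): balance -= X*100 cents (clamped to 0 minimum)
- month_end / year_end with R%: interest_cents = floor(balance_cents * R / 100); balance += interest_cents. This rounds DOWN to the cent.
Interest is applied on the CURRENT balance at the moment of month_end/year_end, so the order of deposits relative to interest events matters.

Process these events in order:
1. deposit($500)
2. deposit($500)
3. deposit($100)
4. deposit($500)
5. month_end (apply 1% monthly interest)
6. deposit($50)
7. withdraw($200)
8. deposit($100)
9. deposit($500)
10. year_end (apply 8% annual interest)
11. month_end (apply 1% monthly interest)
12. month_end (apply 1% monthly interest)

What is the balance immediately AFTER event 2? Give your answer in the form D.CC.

After 1 (deposit($500)): balance=$500.00 total_interest=$0.00
After 2 (deposit($500)): balance=$1000.00 total_interest=$0.00

Answer: 1000.00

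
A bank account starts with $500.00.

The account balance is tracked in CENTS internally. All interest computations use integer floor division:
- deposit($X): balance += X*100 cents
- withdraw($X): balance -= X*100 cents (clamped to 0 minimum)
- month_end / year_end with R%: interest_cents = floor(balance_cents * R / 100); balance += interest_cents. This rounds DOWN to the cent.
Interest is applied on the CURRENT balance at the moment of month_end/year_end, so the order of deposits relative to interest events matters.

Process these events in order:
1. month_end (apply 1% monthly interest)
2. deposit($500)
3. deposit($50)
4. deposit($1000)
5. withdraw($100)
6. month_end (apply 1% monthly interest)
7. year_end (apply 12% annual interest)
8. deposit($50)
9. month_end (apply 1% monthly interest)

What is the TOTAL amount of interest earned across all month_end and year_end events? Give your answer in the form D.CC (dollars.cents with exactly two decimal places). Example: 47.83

Answer: 284.10

Derivation:
After 1 (month_end (apply 1% monthly interest)): balance=$505.00 total_interest=$5.00
After 2 (deposit($500)): balance=$1005.00 total_interest=$5.00
After 3 (deposit($50)): balance=$1055.00 total_interest=$5.00
After 4 (deposit($1000)): balance=$2055.00 total_interest=$5.00
After 5 (withdraw($100)): balance=$1955.00 total_interest=$5.00
After 6 (month_end (apply 1% monthly interest)): balance=$1974.55 total_interest=$24.55
After 7 (year_end (apply 12% annual interest)): balance=$2211.49 total_interest=$261.49
After 8 (deposit($50)): balance=$2261.49 total_interest=$261.49
After 9 (month_end (apply 1% monthly interest)): balance=$2284.10 total_interest=$284.10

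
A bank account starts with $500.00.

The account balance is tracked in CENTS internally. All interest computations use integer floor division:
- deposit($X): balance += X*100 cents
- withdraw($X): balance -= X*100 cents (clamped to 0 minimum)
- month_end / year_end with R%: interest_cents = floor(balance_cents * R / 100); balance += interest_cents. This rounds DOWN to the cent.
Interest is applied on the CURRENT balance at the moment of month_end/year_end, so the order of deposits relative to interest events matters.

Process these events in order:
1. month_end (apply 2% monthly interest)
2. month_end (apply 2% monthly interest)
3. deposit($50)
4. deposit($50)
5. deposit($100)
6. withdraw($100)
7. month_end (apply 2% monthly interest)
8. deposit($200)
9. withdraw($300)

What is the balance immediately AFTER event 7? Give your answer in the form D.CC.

Answer: 632.60

Derivation:
After 1 (month_end (apply 2% monthly interest)): balance=$510.00 total_interest=$10.00
After 2 (month_end (apply 2% monthly interest)): balance=$520.20 total_interest=$20.20
After 3 (deposit($50)): balance=$570.20 total_interest=$20.20
After 4 (deposit($50)): balance=$620.20 total_interest=$20.20
After 5 (deposit($100)): balance=$720.20 total_interest=$20.20
After 6 (withdraw($100)): balance=$620.20 total_interest=$20.20
After 7 (month_end (apply 2% monthly interest)): balance=$632.60 total_interest=$32.60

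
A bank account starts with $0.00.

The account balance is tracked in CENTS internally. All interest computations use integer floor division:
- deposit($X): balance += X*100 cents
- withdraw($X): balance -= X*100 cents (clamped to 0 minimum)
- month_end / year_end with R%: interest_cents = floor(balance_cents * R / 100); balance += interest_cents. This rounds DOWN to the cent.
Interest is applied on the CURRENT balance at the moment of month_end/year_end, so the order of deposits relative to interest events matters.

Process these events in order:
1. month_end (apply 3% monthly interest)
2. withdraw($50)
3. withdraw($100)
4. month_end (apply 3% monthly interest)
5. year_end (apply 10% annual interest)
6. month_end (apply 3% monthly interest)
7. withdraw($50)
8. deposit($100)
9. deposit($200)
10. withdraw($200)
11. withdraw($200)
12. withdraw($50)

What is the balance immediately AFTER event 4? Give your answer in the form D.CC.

Answer: 0.00

Derivation:
After 1 (month_end (apply 3% monthly interest)): balance=$0.00 total_interest=$0.00
After 2 (withdraw($50)): balance=$0.00 total_interest=$0.00
After 3 (withdraw($100)): balance=$0.00 total_interest=$0.00
After 4 (month_end (apply 3% monthly interest)): balance=$0.00 total_interest=$0.00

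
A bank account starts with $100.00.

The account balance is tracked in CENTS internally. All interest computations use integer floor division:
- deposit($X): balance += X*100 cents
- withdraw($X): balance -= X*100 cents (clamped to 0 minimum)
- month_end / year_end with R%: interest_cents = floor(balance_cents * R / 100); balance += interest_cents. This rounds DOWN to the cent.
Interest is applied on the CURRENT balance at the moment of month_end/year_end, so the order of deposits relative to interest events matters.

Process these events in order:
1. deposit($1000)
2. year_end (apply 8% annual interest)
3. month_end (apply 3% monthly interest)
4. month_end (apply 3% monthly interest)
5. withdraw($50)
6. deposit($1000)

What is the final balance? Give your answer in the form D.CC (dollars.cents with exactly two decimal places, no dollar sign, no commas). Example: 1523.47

Answer: 2210.34

Derivation:
After 1 (deposit($1000)): balance=$1100.00 total_interest=$0.00
After 2 (year_end (apply 8% annual interest)): balance=$1188.00 total_interest=$88.00
After 3 (month_end (apply 3% monthly interest)): balance=$1223.64 total_interest=$123.64
After 4 (month_end (apply 3% monthly interest)): balance=$1260.34 total_interest=$160.34
After 5 (withdraw($50)): balance=$1210.34 total_interest=$160.34
After 6 (deposit($1000)): balance=$2210.34 total_interest=$160.34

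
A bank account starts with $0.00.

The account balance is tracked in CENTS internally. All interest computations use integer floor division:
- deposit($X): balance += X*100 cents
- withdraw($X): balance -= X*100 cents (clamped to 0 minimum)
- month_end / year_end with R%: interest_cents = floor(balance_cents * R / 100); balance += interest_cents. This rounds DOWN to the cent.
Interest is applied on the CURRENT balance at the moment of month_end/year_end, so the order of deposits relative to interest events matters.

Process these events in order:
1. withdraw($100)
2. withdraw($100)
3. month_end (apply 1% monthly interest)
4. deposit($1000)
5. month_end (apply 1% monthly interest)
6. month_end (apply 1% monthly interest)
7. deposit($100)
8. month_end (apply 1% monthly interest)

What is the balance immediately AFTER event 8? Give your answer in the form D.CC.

After 1 (withdraw($100)): balance=$0.00 total_interest=$0.00
After 2 (withdraw($100)): balance=$0.00 total_interest=$0.00
After 3 (month_end (apply 1% monthly interest)): balance=$0.00 total_interest=$0.00
After 4 (deposit($1000)): balance=$1000.00 total_interest=$0.00
After 5 (month_end (apply 1% monthly interest)): balance=$1010.00 total_interest=$10.00
After 6 (month_end (apply 1% monthly interest)): balance=$1020.10 total_interest=$20.10
After 7 (deposit($100)): balance=$1120.10 total_interest=$20.10
After 8 (month_end (apply 1% monthly interest)): balance=$1131.30 total_interest=$31.30

Answer: 1131.30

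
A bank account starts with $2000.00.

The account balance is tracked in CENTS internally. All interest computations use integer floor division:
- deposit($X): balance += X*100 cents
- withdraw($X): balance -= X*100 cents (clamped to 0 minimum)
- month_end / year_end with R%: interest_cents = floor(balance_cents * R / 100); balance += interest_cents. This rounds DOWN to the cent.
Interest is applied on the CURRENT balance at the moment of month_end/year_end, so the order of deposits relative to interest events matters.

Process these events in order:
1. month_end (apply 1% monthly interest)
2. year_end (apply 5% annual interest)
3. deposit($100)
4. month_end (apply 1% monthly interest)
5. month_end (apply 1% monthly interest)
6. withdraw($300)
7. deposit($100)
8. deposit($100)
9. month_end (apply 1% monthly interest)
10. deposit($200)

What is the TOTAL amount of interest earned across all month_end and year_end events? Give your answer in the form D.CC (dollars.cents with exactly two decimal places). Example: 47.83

Answer: 187.29

Derivation:
After 1 (month_end (apply 1% monthly interest)): balance=$2020.00 total_interest=$20.00
After 2 (year_end (apply 5% annual interest)): balance=$2121.00 total_interest=$121.00
After 3 (deposit($100)): balance=$2221.00 total_interest=$121.00
After 4 (month_end (apply 1% monthly interest)): balance=$2243.21 total_interest=$143.21
After 5 (month_end (apply 1% monthly interest)): balance=$2265.64 total_interest=$165.64
After 6 (withdraw($300)): balance=$1965.64 total_interest=$165.64
After 7 (deposit($100)): balance=$2065.64 total_interest=$165.64
After 8 (deposit($100)): balance=$2165.64 total_interest=$165.64
After 9 (month_end (apply 1% monthly interest)): balance=$2187.29 total_interest=$187.29
After 10 (deposit($200)): balance=$2387.29 total_interest=$187.29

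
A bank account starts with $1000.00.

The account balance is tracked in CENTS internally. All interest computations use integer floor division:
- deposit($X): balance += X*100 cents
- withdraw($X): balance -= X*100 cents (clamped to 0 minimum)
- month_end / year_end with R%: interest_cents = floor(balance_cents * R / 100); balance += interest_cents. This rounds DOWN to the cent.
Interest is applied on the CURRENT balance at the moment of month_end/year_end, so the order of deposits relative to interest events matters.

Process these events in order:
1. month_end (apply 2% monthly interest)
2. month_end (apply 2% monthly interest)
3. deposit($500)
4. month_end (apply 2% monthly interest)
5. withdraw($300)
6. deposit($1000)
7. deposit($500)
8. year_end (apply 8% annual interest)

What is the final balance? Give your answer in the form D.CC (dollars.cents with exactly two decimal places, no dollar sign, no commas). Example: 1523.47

Answer: 2992.89

Derivation:
After 1 (month_end (apply 2% monthly interest)): balance=$1020.00 total_interest=$20.00
After 2 (month_end (apply 2% monthly interest)): balance=$1040.40 total_interest=$40.40
After 3 (deposit($500)): balance=$1540.40 total_interest=$40.40
After 4 (month_end (apply 2% monthly interest)): balance=$1571.20 total_interest=$71.20
After 5 (withdraw($300)): balance=$1271.20 total_interest=$71.20
After 6 (deposit($1000)): balance=$2271.20 total_interest=$71.20
After 7 (deposit($500)): balance=$2771.20 total_interest=$71.20
After 8 (year_end (apply 8% annual interest)): balance=$2992.89 total_interest=$292.89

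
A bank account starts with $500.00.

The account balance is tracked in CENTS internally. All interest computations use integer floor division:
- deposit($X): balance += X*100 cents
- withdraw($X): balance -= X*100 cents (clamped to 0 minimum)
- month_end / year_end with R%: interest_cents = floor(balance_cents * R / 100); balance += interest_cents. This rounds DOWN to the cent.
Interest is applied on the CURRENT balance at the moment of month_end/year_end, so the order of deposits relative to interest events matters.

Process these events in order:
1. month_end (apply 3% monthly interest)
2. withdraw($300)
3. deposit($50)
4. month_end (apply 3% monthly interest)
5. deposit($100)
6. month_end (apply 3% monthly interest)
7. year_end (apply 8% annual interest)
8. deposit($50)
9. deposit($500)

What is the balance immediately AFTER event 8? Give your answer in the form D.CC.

After 1 (month_end (apply 3% monthly interest)): balance=$515.00 total_interest=$15.00
After 2 (withdraw($300)): balance=$215.00 total_interest=$15.00
After 3 (deposit($50)): balance=$265.00 total_interest=$15.00
After 4 (month_end (apply 3% monthly interest)): balance=$272.95 total_interest=$22.95
After 5 (deposit($100)): balance=$372.95 total_interest=$22.95
After 6 (month_end (apply 3% monthly interest)): balance=$384.13 total_interest=$34.13
After 7 (year_end (apply 8% annual interest)): balance=$414.86 total_interest=$64.86
After 8 (deposit($50)): balance=$464.86 total_interest=$64.86

Answer: 464.86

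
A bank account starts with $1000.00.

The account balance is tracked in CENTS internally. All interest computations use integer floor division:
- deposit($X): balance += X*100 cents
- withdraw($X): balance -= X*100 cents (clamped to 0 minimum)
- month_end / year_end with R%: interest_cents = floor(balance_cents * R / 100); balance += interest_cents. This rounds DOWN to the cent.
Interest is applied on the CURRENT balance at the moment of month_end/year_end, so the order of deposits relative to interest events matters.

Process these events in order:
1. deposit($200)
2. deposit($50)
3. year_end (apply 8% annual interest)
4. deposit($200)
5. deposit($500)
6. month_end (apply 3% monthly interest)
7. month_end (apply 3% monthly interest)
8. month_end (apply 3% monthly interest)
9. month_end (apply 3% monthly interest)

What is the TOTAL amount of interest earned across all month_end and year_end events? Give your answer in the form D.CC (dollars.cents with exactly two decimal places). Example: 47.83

Answer: 357.28

Derivation:
After 1 (deposit($200)): balance=$1200.00 total_interest=$0.00
After 2 (deposit($50)): balance=$1250.00 total_interest=$0.00
After 3 (year_end (apply 8% annual interest)): balance=$1350.00 total_interest=$100.00
After 4 (deposit($200)): balance=$1550.00 total_interest=$100.00
After 5 (deposit($500)): balance=$2050.00 total_interest=$100.00
After 6 (month_end (apply 3% monthly interest)): balance=$2111.50 total_interest=$161.50
After 7 (month_end (apply 3% monthly interest)): balance=$2174.84 total_interest=$224.84
After 8 (month_end (apply 3% monthly interest)): balance=$2240.08 total_interest=$290.08
After 9 (month_end (apply 3% monthly interest)): balance=$2307.28 total_interest=$357.28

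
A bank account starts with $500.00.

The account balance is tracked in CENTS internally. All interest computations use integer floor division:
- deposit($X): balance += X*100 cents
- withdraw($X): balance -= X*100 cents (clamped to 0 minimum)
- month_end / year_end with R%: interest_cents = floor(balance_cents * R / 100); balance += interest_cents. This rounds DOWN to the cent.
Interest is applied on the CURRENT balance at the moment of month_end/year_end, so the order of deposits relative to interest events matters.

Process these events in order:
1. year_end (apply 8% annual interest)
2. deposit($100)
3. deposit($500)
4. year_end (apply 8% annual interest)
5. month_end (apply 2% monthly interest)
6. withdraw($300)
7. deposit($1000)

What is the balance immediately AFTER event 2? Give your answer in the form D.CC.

Answer: 640.00

Derivation:
After 1 (year_end (apply 8% annual interest)): balance=$540.00 total_interest=$40.00
After 2 (deposit($100)): balance=$640.00 total_interest=$40.00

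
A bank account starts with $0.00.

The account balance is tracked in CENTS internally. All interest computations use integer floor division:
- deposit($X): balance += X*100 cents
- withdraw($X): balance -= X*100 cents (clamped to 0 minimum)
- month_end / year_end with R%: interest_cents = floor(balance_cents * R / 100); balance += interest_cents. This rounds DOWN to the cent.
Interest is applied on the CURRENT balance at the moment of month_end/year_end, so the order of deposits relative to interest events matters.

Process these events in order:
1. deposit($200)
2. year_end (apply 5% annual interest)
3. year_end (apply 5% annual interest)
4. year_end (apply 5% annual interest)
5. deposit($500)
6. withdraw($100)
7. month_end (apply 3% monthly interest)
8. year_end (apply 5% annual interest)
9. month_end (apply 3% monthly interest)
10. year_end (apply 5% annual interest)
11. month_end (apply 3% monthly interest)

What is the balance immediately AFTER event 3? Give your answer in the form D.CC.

After 1 (deposit($200)): balance=$200.00 total_interest=$0.00
After 2 (year_end (apply 5% annual interest)): balance=$210.00 total_interest=$10.00
After 3 (year_end (apply 5% annual interest)): balance=$220.50 total_interest=$20.50

Answer: 220.50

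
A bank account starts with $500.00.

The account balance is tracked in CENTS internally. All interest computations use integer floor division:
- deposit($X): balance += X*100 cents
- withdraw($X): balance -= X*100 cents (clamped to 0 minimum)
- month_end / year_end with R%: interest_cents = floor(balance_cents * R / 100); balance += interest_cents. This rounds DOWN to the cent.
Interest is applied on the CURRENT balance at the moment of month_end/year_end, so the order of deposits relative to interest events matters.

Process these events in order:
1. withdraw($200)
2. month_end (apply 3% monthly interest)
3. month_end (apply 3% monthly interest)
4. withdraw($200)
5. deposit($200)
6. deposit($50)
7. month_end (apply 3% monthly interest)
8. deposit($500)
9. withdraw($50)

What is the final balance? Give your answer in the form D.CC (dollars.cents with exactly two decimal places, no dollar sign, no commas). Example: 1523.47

Answer: 829.31

Derivation:
After 1 (withdraw($200)): balance=$300.00 total_interest=$0.00
After 2 (month_end (apply 3% monthly interest)): balance=$309.00 total_interest=$9.00
After 3 (month_end (apply 3% monthly interest)): balance=$318.27 total_interest=$18.27
After 4 (withdraw($200)): balance=$118.27 total_interest=$18.27
After 5 (deposit($200)): balance=$318.27 total_interest=$18.27
After 6 (deposit($50)): balance=$368.27 total_interest=$18.27
After 7 (month_end (apply 3% monthly interest)): balance=$379.31 total_interest=$29.31
After 8 (deposit($500)): balance=$879.31 total_interest=$29.31
After 9 (withdraw($50)): balance=$829.31 total_interest=$29.31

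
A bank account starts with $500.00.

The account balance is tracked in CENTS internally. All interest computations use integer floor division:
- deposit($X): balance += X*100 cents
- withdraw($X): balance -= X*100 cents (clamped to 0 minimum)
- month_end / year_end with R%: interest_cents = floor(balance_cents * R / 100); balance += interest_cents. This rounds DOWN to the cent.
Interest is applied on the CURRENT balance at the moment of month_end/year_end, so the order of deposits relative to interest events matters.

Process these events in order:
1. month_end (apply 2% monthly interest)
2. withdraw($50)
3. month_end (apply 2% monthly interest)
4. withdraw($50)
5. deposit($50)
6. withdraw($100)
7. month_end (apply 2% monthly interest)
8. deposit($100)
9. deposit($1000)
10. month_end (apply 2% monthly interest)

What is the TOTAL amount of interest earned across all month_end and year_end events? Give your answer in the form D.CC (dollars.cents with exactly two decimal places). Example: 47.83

Answer: 56.11

Derivation:
After 1 (month_end (apply 2% monthly interest)): balance=$510.00 total_interest=$10.00
After 2 (withdraw($50)): balance=$460.00 total_interest=$10.00
After 3 (month_end (apply 2% monthly interest)): balance=$469.20 total_interest=$19.20
After 4 (withdraw($50)): balance=$419.20 total_interest=$19.20
After 5 (deposit($50)): balance=$469.20 total_interest=$19.20
After 6 (withdraw($100)): balance=$369.20 total_interest=$19.20
After 7 (month_end (apply 2% monthly interest)): balance=$376.58 total_interest=$26.58
After 8 (deposit($100)): balance=$476.58 total_interest=$26.58
After 9 (deposit($1000)): balance=$1476.58 total_interest=$26.58
After 10 (month_end (apply 2% monthly interest)): balance=$1506.11 total_interest=$56.11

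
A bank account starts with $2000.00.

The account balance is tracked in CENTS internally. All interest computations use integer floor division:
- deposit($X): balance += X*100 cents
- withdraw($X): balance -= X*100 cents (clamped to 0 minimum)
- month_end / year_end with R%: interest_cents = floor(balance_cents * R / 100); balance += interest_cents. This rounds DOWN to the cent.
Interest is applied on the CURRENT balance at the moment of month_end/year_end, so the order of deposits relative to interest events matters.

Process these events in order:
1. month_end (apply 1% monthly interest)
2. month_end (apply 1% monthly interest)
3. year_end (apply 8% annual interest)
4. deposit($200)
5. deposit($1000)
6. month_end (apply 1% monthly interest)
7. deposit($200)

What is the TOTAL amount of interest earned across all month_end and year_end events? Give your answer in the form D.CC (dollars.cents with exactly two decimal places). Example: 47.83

After 1 (month_end (apply 1% monthly interest)): balance=$2020.00 total_interest=$20.00
After 2 (month_end (apply 1% monthly interest)): balance=$2040.20 total_interest=$40.20
After 3 (year_end (apply 8% annual interest)): balance=$2203.41 total_interest=$203.41
After 4 (deposit($200)): balance=$2403.41 total_interest=$203.41
After 5 (deposit($1000)): balance=$3403.41 total_interest=$203.41
After 6 (month_end (apply 1% monthly interest)): balance=$3437.44 total_interest=$237.44
After 7 (deposit($200)): balance=$3637.44 total_interest=$237.44

Answer: 237.44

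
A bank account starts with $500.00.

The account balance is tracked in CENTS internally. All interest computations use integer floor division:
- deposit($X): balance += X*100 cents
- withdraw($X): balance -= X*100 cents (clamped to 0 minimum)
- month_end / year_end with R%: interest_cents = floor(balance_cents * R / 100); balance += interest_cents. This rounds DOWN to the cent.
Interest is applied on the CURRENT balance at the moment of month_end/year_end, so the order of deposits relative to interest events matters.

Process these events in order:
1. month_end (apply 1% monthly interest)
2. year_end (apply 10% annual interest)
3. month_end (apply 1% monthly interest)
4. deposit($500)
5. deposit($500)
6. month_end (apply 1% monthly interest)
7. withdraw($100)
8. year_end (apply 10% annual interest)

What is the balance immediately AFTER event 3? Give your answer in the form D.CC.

After 1 (month_end (apply 1% monthly interest)): balance=$505.00 total_interest=$5.00
After 2 (year_end (apply 10% annual interest)): balance=$555.50 total_interest=$55.50
After 3 (month_end (apply 1% monthly interest)): balance=$561.05 total_interest=$61.05

Answer: 561.05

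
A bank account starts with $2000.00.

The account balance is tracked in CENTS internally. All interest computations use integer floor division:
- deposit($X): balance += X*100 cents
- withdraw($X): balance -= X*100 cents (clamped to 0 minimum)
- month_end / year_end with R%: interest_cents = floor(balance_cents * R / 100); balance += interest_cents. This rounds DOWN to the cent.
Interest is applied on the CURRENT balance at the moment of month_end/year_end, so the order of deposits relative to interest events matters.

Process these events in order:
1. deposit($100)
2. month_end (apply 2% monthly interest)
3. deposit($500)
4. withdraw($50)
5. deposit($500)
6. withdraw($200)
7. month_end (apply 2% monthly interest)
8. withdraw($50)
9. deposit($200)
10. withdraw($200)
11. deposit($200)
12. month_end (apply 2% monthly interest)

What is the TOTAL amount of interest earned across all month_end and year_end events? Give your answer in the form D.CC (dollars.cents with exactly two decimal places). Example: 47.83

After 1 (deposit($100)): balance=$2100.00 total_interest=$0.00
After 2 (month_end (apply 2% monthly interest)): balance=$2142.00 total_interest=$42.00
After 3 (deposit($500)): balance=$2642.00 total_interest=$42.00
After 4 (withdraw($50)): balance=$2592.00 total_interest=$42.00
After 5 (deposit($500)): balance=$3092.00 total_interest=$42.00
After 6 (withdraw($200)): balance=$2892.00 total_interest=$42.00
After 7 (month_end (apply 2% monthly interest)): balance=$2949.84 total_interest=$99.84
After 8 (withdraw($50)): balance=$2899.84 total_interest=$99.84
After 9 (deposit($200)): balance=$3099.84 total_interest=$99.84
After 10 (withdraw($200)): balance=$2899.84 total_interest=$99.84
After 11 (deposit($200)): balance=$3099.84 total_interest=$99.84
After 12 (month_end (apply 2% monthly interest)): balance=$3161.83 total_interest=$161.83

Answer: 161.83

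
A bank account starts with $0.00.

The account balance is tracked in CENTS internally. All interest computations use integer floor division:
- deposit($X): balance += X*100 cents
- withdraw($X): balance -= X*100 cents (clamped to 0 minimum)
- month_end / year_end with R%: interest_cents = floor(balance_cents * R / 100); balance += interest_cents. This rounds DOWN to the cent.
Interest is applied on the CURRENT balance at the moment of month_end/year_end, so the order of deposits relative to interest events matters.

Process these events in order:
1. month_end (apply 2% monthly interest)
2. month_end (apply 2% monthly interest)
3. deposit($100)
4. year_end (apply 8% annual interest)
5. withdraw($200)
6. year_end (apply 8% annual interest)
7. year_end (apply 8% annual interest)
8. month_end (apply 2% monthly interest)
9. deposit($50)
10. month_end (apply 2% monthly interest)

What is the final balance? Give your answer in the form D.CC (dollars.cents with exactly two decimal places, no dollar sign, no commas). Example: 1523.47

Answer: 51.00

Derivation:
After 1 (month_end (apply 2% monthly interest)): balance=$0.00 total_interest=$0.00
After 2 (month_end (apply 2% monthly interest)): balance=$0.00 total_interest=$0.00
After 3 (deposit($100)): balance=$100.00 total_interest=$0.00
After 4 (year_end (apply 8% annual interest)): balance=$108.00 total_interest=$8.00
After 5 (withdraw($200)): balance=$0.00 total_interest=$8.00
After 6 (year_end (apply 8% annual interest)): balance=$0.00 total_interest=$8.00
After 7 (year_end (apply 8% annual interest)): balance=$0.00 total_interest=$8.00
After 8 (month_end (apply 2% monthly interest)): balance=$0.00 total_interest=$8.00
After 9 (deposit($50)): balance=$50.00 total_interest=$8.00
After 10 (month_end (apply 2% monthly interest)): balance=$51.00 total_interest=$9.00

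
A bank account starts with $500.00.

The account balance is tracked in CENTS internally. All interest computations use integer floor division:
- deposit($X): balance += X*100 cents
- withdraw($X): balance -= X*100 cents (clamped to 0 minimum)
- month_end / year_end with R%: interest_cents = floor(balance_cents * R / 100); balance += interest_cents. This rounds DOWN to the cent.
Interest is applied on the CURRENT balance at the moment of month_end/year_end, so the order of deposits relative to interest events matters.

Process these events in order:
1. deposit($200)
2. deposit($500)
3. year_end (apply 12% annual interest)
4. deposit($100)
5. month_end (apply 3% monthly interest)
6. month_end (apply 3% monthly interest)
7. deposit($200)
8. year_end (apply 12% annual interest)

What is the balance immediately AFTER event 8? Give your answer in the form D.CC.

Answer: 1939.76

Derivation:
After 1 (deposit($200)): balance=$700.00 total_interest=$0.00
After 2 (deposit($500)): balance=$1200.00 total_interest=$0.00
After 3 (year_end (apply 12% annual interest)): balance=$1344.00 total_interest=$144.00
After 4 (deposit($100)): balance=$1444.00 total_interest=$144.00
After 5 (month_end (apply 3% monthly interest)): balance=$1487.32 total_interest=$187.32
After 6 (month_end (apply 3% monthly interest)): balance=$1531.93 total_interest=$231.93
After 7 (deposit($200)): balance=$1731.93 total_interest=$231.93
After 8 (year_end (apply 12% annual interest)): balance=$1939.76 total_interest=$439.76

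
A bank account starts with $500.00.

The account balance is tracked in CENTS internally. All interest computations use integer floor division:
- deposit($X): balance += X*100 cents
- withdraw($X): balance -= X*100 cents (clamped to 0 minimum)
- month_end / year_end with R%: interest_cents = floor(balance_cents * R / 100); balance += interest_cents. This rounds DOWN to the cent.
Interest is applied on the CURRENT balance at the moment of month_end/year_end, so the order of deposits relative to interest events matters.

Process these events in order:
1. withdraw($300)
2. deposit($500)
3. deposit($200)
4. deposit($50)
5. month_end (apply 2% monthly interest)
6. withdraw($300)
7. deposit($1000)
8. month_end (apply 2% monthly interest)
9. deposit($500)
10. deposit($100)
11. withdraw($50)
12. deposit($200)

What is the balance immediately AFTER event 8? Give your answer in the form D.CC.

Answer: 1702.38

Derivation:
After 1 (withdraw($300)): balance=$200.00 total_interest=$0.00
After 2 (deposit($500)): balance=$700.00 total_interest=$0.00
After 3 (deposit($200)): balance=$900.00 total_interest=$0.00
After 4 (deposit($50)): balance=$950.00 total_interest=$0.00
After 5 (month_end (apply 2% monthly interest)): balance=$969.00 total_interest=$19.00
After 6 (withdraw($300)): balance=$669.00 total_interest=$19.00
After 7 (deposit($1000)): balance=$1669.00 total_interest=$19.00
After 8 (month_end (apply 2% monthly interest)): balance=$1702.38 total_interest=$52.38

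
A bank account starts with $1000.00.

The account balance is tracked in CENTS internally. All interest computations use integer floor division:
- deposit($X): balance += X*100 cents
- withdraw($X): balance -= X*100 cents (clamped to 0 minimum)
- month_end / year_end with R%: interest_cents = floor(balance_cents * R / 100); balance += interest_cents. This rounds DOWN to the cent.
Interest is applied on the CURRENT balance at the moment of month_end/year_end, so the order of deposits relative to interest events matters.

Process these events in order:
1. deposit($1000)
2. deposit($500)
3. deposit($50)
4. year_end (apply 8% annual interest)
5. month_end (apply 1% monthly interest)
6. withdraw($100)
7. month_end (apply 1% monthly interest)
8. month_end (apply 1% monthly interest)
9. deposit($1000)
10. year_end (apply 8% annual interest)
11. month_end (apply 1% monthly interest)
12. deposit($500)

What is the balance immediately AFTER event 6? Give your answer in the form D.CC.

After 1 (deposit($1000)): balance=$2000.00 total_interest=$0.00
After 2 (deposit($500)): balance=$2500.00 total_interest=$0.00
After 3 (deposit($50)): balance=$2550.00 total_interest=$0.00
After 4 (year_end (apply 8% annual interest)): balance=$2754.00 total_interest=$204.00
After 5 (month_end (apply 1% monthly interest)): balance=$2781.54 total_interest=$231.54
After 6 (withdraw($100)): balance=$2681.54 total_interest=$231.54

Answer: 2681.54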